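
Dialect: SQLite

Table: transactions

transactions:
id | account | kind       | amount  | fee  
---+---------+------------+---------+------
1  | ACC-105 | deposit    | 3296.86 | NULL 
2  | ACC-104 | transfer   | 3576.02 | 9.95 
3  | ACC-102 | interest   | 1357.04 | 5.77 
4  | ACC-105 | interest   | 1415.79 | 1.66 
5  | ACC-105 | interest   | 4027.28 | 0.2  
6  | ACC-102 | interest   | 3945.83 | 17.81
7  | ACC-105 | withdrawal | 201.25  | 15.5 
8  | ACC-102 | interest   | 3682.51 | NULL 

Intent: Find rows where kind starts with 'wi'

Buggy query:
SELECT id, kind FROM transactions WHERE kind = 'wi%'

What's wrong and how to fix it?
Bug: Wildcards only work with LIKE; '=' treats '%' as a literal character

Fix: Use LIKE for wildcard pattern matching

Corrected query:
SELECT id, kind FROM transactions WHERE kind LIKE 'wi%'

Result:
id | kind      
---+-----------
7  | withdrawal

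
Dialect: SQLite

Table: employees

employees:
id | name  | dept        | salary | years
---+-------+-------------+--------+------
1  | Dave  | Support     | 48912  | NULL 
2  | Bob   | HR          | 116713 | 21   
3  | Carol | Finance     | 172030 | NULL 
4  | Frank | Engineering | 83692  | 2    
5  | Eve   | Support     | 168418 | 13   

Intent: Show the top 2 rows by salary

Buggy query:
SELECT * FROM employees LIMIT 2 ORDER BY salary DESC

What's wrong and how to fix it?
Bug: LIMIT must come after ORDER BY

Fix: Sort with ORDER BY, then apply LIMIT

Corrected query:
SELECT * FROM employees ORDER BY salary DESC LIMIT 2

Result:
id | name  | dept    | salary | years
---+-------+---------+--------+------
3  | Carol | Finance | 172030 | NULL 
5  | Eve   | Support | 168418 | 13   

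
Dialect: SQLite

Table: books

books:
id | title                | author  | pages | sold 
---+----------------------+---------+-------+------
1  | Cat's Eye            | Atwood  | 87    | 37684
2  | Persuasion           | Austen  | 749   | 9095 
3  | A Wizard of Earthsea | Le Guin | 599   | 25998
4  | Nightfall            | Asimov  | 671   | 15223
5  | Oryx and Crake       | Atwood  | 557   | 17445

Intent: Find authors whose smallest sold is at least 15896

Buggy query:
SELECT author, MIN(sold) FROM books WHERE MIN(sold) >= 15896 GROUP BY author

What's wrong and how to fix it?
Bug: Aggregates like MIN are computed per group after WHERE runs

Fix: Use HAVING for the per-group MIN condition

Corrected query:
SELECT author, MIN(sold) FROM books GROUP BY author HAVING MIN(sold) >= 15896

Result:
author  | MIN(sold)
--------+----------
Atwood  | 17445    
Le Guin | 25998    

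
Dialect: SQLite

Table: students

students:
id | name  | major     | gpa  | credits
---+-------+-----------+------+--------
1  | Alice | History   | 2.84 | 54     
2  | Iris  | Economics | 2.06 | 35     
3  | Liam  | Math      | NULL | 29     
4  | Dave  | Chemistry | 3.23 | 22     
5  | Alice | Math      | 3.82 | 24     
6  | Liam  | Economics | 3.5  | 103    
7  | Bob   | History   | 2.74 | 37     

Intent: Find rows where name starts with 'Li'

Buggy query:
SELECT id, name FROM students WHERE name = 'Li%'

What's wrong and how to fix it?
Bug: Wildcards only work with LIKE; '=' treats '%' as a literal character

Fix: Use LIKE for wildcard pattern matching

Corrected query:
SELECT id, name FROM students WHERE name LIKE 'Li%'

Result:
id | name
---+-----
3  | Liam
6  | Liam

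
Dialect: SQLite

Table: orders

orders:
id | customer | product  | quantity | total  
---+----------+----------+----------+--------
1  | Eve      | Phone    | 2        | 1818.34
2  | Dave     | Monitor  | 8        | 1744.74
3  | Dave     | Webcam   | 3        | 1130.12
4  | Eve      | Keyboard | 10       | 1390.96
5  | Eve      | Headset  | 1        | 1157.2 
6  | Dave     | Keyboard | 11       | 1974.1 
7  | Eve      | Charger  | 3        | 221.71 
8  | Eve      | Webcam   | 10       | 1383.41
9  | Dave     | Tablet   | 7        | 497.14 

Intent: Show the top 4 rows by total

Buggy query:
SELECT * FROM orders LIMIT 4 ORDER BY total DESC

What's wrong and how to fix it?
Bug: ORDER BY cannot follow LIMIT; LIMIT is the final clause

Fix: Sort with ORDER BY, then apply LIMIT

Corrected query:
SELECT * FROM orders ORDER BY total DESC LIMIT 4

Result:
id | customer | product  | quantity | total  
---+----------+----------+----------+--------
6  | Dave     | Keyboard | 11       | 1974.1 
1  | Eve      | Phone    | 2        | 1818.34
2  | Dave     | Monitor  | 8        | 1744.74
4  | Eve      | Keyboard | 10       | 1390.96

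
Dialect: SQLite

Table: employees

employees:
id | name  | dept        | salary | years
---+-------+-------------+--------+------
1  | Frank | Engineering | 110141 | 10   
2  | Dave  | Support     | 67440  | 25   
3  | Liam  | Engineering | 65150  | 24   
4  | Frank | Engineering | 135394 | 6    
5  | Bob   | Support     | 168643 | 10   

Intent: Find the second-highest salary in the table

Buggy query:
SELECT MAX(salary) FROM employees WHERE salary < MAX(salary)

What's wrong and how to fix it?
Bug: MAX(salary) on the right of the comparison is an aggregate-in-WHERE error

Fix: Compute the overall MAX in a subquery, then take MAX of rows below it

Corrected query:
SELECT MAX(salary) FROM employees WHERE salary < (SELECT MAX(salary) FROM employees)

Result:
MAX(salary)
-----------
135394     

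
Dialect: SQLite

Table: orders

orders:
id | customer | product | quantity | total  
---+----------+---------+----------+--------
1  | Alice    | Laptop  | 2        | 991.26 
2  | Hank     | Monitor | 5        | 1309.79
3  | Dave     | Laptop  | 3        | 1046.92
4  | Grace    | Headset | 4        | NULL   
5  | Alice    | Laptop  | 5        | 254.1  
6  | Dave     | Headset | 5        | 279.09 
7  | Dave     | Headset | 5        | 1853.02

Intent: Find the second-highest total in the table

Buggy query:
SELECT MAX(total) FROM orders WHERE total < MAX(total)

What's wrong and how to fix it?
Bug: The inner MAX is an aggregate inside WHERE, which is not allowed

Fix: Put the inner MAX in a scalar subquery

Corrected query:
SELECT MAX(total) FROM orders WHERE total < (SELECT MAX(total) FROM orders)

Result:
MAX(total)
----------
1309.79   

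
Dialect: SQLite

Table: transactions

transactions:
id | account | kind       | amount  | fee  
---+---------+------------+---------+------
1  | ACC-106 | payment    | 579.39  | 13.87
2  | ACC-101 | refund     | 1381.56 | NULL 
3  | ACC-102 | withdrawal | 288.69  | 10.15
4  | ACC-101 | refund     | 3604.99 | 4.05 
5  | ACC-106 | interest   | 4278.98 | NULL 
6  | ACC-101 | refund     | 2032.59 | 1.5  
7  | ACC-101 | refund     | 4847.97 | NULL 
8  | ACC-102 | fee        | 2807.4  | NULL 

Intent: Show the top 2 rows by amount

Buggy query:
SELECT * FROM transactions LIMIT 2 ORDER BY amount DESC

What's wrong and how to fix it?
Bug: LIMIT must come after ORDER BY

Fix: Swap the clauses: ORDER BY first, then LIMIT

Corrected query:
SELECT * FROM transactions ORDER BY amount DESC LIMIT 2

Result:
id | account | kind     | amount  | fee 
---+---------+----------+---------+-----
7  | ACC-101 | refund   | 4847.97 | NULL
5  | ACC-106 | interest | 4278.98 | NULL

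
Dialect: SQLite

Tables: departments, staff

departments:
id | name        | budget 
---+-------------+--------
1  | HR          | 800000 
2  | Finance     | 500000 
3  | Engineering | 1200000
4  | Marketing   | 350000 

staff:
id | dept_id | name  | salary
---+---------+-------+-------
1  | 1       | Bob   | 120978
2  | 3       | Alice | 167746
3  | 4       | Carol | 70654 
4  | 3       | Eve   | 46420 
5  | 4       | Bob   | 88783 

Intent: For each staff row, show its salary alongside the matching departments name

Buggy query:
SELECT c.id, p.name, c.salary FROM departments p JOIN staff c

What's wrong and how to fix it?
Bug: Missing join condition: each staff row is matched to all departments rows instead of just its own

Fix: Specify the join condition linking the foreign key to the parent id

Corrected query:
SELECT c.id, p.name, c.salary FROM departments p JOIN staff c ON c.dept_id = p.id

Result:
id | name        | salary
---+-------------+-------
1  | HR          | 120978
2  | Engineering | 167746
3  | Marketing   | 70654 
4  | Engineering | 46420 
5  | Marketing   | 88783 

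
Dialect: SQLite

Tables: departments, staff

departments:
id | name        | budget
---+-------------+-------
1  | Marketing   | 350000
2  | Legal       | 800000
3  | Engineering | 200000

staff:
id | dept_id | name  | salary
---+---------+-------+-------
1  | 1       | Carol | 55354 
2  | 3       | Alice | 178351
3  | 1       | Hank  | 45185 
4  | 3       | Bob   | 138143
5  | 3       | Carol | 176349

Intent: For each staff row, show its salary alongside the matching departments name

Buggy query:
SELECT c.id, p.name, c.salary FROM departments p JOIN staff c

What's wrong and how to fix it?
Bug: Missing join condition: each staff row is matched to all departments rows instead of just its own

Fix: Specify the join condition linking the foreign key to the parent id

Corrected query:
SELECT c.id, p.name, c.salary FROM departments p JOIN staff c ON c.dept_id = p.id

Result:
id | name        | salary
---+-------------+-------
1  | Marketing   | 55354 
2  | Engineering | 178351
3  | Marketing   | 45185 
4  | Engineering | 138143
5  | Engineering | 176349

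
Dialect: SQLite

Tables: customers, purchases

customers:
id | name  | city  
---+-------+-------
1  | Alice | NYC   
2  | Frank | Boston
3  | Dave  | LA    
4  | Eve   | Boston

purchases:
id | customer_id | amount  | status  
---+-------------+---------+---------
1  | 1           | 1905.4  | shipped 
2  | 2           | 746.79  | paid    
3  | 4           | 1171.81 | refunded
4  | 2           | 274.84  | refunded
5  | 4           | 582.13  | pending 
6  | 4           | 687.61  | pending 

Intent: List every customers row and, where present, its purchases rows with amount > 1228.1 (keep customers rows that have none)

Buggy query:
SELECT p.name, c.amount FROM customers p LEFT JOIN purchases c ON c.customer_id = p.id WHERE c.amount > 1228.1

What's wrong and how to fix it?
Bug: A WHERE condition on the right-hand table after LEFT JOIN drops unmatched parents

Fix: Move the right-table condition into the ON clause so unmatched parents are kept

Corrected query:
SELECT p.name, c.amount FROM customers p LEFT JOIN purchases c ON c.customer_id = p.id AND c.amount > 1228.1

Result:
name  | amount
------+-------
Alice | 1905.4
Frank | NULL  
Dave  | NULL  
Eve   | NULL  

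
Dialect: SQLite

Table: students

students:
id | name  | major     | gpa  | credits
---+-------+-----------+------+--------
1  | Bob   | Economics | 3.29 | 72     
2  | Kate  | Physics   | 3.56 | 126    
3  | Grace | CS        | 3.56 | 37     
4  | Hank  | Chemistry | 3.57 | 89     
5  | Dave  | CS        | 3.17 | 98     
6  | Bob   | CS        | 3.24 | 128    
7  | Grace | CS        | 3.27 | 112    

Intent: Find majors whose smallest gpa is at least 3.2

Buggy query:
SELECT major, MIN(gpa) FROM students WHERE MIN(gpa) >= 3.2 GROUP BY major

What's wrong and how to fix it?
Bug: Aggregates like MIN are computed per group after WHERE runs

Fix: Replace WHERE with HAVING after the GROUP BY

Corrected query:
SELECT major, MIN(gpa) FROM students GROUP BY major HAVING MIN(gpa) >= 3.2

Result:
major     | MIN(gpa)
----------+---------
Chemistry | 3.57    
Economics | 3.29    
Physics   | 3.56    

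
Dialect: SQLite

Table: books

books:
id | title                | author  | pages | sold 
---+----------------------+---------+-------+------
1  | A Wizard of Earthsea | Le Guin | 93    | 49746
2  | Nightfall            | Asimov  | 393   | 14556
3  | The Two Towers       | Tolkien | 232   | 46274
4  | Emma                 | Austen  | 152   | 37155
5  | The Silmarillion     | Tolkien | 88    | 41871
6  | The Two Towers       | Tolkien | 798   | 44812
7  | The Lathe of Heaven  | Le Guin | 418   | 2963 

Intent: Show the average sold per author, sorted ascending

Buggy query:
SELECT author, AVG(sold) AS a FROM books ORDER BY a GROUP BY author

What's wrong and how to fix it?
Bug: ORDER BY appears before GROUP BY; SQL clause order requires GROUP BY first

Fix: Move ORDER BY to the end, after GROUP BY

Corrected query:
SELECT author, AVG(sold) AS a FROM books GROUP BY author ORDER BY a

Result:
author  | a      
--------+--------
Asimov  | 14556  
Le Guin | 26354.5
Austen  | 37155  
Tolkien | 44319  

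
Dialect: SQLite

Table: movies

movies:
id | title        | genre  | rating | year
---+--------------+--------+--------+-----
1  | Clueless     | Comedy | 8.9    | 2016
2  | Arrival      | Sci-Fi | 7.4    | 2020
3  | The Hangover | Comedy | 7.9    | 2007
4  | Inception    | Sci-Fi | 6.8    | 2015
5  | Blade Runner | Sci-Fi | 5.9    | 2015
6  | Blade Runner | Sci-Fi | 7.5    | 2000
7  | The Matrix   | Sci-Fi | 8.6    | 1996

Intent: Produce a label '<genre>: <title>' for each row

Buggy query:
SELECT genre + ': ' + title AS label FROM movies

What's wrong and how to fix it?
Bug: SQLite uses || for string concatenation; + coerces text to numbers (yielding 0)

Fix: Replace + with || to concatenate text

Corrected query:
SELECT genre || ': ' || title AS label FROM movies

Result:
label               
--------------------
Comedy: Clueless    
Sci-Fi: Arrival     
Comedy: The Hangover
Sci-Fi: Inception   
Sci-Fi: Blade Runner
Sci-Fi: Blade Runner
Sci-Fi: The Matrix  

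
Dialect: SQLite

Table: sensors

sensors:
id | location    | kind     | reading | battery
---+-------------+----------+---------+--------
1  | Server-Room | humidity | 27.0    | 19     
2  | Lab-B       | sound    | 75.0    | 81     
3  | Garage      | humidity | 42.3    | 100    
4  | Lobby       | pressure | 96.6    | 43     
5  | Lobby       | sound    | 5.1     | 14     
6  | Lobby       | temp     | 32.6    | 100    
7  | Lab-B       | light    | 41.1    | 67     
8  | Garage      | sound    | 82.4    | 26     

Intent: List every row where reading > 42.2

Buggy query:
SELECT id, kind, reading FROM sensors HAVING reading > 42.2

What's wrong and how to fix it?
Bug: This is a non-aggregate query (no GROUP BY, no aggregates), so in SQLite the HAVING clause is invalid here; a row-level condition belongs in WHERE

Fix: Replace HAVING with WHERE since the condition applies to individual rows

Corrected query:
SELECT id, kind, reading FROM sensors WHERE reading > 42.2

Result:
id | kind     | reading
---+----------+--------
2  | sound    | 75     
3  | humidity | 42.3   
4  | pressure | 96.6   
8  | sound    | 82.4   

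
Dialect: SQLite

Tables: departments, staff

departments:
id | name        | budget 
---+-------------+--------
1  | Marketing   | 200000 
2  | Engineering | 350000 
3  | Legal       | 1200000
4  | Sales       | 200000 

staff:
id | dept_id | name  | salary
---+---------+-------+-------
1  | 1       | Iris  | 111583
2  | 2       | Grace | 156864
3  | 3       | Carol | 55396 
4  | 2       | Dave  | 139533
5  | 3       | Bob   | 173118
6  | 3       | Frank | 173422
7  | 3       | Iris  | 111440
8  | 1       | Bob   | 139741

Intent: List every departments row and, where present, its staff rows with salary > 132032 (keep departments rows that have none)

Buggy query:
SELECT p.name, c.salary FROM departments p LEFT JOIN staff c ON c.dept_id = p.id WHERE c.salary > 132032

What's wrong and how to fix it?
Bug: A WHERE condition on the right-hand table after LEFT JOIN drops unmatched parents

Fix: Put 'c.salary > 132032' in the JOIN's ON clause instead of WHERE

Corrected query:
SELECT p.name, c.salary FROM departments p LEFT JOIN staff c ON c.dept_id = p.id AND c.salary > 132032

Result:
name        | salary
------------+-------
Marketing   | 139741
Engineering | 139533
Engineering | 156864
Legal       | 173118
Legal       | 173422
Sales       | NULL  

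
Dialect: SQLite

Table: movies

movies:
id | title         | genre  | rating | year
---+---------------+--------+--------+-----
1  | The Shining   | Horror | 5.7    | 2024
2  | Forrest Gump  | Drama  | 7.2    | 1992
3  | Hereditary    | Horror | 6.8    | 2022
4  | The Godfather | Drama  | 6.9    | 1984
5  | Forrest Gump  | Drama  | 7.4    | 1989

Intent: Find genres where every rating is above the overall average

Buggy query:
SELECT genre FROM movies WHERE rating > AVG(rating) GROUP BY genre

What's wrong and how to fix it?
Bug: AVG() is an aggregate; it can't sit directly in WHERE

Fix: Use a subquery for AVG and a HAVING MIN(...) filter so the condition holds for every row in the group

Corrected query:
SELECT genre FROM movies GROUP BY genre HAVING MIN(rating) > (SELECT AVG(rating) FROM movies)

Result:
genre
-----
Drama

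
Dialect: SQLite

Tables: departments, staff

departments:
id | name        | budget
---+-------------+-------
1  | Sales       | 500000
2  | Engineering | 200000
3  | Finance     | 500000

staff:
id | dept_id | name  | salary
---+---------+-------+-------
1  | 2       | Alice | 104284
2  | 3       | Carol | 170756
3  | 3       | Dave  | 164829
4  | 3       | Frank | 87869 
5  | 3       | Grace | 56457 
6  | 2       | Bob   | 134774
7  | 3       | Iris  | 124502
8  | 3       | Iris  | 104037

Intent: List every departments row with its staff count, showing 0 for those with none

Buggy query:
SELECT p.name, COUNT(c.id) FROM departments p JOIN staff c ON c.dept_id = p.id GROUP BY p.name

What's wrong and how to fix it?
Bug: INNER JOIN drops departments rows that have no matching staff rows

Fix: Use LEFT JOIN so parents without children still appear (COUNT(c.id) gives 0)

Corrected query:
SELECT p.name, COUNT(c.id) FROM departments p LEFT JOIN staff c ON c.dept_id = p.id GROUP BY p.name

Result:
name        | COUNT(c.id)
------------+------------
Engineering | 2          
Finance     | 6          
Sales       | 0          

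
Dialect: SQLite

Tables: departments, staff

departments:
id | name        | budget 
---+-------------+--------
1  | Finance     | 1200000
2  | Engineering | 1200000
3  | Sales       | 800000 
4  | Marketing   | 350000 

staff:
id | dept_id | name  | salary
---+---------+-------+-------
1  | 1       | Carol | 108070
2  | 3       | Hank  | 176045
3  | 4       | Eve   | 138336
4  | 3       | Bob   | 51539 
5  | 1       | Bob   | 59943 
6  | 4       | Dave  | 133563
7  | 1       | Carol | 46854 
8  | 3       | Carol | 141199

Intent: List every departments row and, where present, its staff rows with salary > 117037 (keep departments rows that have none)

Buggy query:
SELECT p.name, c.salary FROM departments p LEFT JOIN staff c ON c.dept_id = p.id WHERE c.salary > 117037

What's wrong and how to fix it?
Bug: A WHERE condition on the right-hand table after LEFT JOIN drops unmatched parents

Fix: Put 'c.salary > 117037' in the JOIN's ON clause instead of WHERE

Corrected query:
SELECT p.name, c.salary FROM departments p LEFT JOIN staff c ON c.dept_id = p.id AND c.salary > 117037

Result:
name        | salary
------------+-------
Finance     | NULL  
Engineering | NULL  
Sales       | 141199
Sales       | 176045
Marketing   | 133563
Marketing   | 138336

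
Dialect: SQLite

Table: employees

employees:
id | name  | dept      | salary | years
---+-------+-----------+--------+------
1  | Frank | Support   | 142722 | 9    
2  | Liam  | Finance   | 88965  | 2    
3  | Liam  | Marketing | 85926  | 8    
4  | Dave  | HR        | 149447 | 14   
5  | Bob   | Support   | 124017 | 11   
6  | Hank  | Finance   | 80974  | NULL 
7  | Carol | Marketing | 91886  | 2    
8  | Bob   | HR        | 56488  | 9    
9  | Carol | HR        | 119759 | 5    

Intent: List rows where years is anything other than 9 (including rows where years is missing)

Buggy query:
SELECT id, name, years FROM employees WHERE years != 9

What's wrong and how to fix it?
Bug: 'years != 9' is unknown when years is NULL, so NULL rows are silently excluded

Fix: Handle NULL separately with IS NULL alongside the inequality

Corrected query:
SELECT id, name, years FROM employees WHERE years != 9 OR years IS NULL

Result:
id | name  | years
---+-------+------
2  | Liam  | 2    
3  | Liam  | 8    
4  | Dave  | 14   
5  | Bob   | 11   
6  | Hank  | NULL 
7  | Carol | 2    
9  | Carol | 5    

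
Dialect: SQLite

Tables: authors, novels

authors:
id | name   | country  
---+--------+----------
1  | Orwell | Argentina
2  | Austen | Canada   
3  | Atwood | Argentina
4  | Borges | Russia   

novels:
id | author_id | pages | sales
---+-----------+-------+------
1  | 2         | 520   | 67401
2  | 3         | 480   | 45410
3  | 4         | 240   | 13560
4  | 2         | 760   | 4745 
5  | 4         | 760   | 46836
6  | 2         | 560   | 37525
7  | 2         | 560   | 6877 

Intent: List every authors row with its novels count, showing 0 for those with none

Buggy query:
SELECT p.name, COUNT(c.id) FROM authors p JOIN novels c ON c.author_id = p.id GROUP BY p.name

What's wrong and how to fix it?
Bug: An inner join excludes parents with zero children

Fix: Switch to LEFT JOIN to retain unmatched parent rows

Corrected query:
SELECT p.name, COUNT(c.id) FROM authors p LEFT JOIN novels c ON c.author_id = p.id GROUP BY p.name

Result:
name   | COUNT(c.id)
-------+------------
Atwood | 1          
Austen | 4          
Borges | 2          
Orwell | 0          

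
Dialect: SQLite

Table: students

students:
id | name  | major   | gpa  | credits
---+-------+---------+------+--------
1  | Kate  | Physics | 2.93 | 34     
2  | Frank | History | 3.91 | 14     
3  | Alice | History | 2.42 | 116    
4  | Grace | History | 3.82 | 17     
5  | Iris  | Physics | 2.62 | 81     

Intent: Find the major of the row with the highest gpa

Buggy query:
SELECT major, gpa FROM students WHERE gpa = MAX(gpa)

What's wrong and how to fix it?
Bug: MAX(gpa) is an aggregate and cannot be used directly in WHERE

Fix: Use a subquery: WHERE gpa = (SELECT MAX(gpa) FROM students)

Corrected query:
SELECT major, gpa FROM students WHERE gpa = (SELECT MAX(gpa) FROM students)

Result:
major   | gpa 
--------+-----
History | 3.91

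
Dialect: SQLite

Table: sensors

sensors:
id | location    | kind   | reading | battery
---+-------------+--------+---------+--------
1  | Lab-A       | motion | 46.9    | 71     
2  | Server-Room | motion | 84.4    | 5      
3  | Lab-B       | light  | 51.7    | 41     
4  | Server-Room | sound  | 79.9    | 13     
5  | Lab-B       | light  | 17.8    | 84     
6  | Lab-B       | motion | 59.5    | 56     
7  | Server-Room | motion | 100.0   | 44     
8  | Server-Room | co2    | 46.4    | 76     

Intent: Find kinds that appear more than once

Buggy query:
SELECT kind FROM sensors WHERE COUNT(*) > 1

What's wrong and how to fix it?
Bug: COUNT(*) is an aggregate and cannot be used in WHERE

Fix: GROUP BY kind, then filter groups with HAVING COUNT(*) > 1

Corrected query:
SELECT kind FROM sensors GROUP BY kind HAVING COUNT(*) > 1

Result:
kind  
------
light 
motion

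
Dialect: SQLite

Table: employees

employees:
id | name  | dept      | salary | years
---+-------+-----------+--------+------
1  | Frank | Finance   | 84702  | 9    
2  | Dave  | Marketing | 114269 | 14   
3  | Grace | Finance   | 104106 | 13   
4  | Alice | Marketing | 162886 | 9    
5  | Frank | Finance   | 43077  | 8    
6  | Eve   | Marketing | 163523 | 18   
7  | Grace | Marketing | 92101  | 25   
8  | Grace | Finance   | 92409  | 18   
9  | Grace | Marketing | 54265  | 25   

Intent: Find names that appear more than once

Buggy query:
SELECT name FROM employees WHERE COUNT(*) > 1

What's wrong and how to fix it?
Bug: WHERE can't reference COUNT(*); aggregates are computed after WHERE

Fix: GROUP BY name, then filter groups with HAVING COUNT(*) > 1

Corrected query:
SELECT name FROM employees GROUP BY name HAVING COUNT(*) > 1

Result:
name 
-----
Frank
Grace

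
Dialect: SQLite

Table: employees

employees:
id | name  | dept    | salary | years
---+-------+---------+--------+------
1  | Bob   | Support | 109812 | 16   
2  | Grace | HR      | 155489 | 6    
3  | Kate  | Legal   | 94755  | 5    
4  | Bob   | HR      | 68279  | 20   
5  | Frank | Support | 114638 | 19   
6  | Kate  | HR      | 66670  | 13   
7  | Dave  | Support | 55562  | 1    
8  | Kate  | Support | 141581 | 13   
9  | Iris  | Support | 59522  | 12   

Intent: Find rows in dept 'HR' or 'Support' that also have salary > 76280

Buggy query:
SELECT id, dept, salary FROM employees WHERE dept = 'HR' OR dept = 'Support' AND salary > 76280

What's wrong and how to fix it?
Bug: AND binds tighter than OR, so this parses as dept = 'HR' OR (dept = 'Support' AND salary > 76280)

Fix: Add parentheses around the OR so the AND applies to both alternatives

Corrected query:
SELECT id, dept, salary FROM employees WHERE (dept = 'HR' OR dept = 'Support') AND salary > 76280

Result:
id | dept    | salary
---+---------+-------
1  | Support | 109812
2  | HR      | 155489
5  | Support | 114638
8  | Support | 141581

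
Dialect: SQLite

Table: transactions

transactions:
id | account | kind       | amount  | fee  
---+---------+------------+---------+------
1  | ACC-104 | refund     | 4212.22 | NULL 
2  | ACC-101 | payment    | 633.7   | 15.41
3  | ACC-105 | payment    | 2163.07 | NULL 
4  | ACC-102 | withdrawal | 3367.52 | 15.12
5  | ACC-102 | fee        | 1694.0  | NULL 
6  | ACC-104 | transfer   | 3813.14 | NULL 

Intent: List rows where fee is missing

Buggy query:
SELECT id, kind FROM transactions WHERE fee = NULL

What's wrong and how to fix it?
Bug: '= NULL' is always unknown in SQL three-valued logic, so no rows match

Fix: Use IS NULL to test for NULL

Corrected query:
SELECT id, kind FROM transactions WHERE fee IS NULL

Result:
id | kind    
---+---------
1  | refund  
3  | payment 
5  | fee     
6  | transfer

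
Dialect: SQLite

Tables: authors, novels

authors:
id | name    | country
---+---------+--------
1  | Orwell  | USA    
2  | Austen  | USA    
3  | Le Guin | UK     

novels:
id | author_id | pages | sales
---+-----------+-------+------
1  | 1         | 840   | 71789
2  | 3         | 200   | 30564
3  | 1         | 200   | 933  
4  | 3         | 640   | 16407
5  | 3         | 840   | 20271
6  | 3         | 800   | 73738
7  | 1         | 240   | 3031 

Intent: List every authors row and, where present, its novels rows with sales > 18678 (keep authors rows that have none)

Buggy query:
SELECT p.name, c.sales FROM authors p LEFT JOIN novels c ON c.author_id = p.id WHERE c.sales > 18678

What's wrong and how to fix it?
Bug: A WHERE condition on the right-hand table after LEFT JOIN drops unmatched parents

Fix: Put 'c.sales > 18678' in the JOIN's ON clause instead of WHERE

Corrected query:
SELECT p.name, c.sales FROM authors p LEFT JOIN novels c ON c.author_id = p.id AND c.sales > 18678

Result:
name    | sales
--------+------
Orwell  | 71789
Austen  | NULL 
Le Guin | 20271
Le Guin | 30564
Le Guin | 73738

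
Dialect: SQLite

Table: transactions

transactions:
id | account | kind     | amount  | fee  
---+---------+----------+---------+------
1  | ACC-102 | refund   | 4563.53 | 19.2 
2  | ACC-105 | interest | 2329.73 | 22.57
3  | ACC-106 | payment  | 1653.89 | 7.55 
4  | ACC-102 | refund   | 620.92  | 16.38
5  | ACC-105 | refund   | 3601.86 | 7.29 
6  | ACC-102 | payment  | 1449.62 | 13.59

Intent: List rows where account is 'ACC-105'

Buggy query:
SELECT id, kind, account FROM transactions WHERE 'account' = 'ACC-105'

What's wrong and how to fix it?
Bug: 'account' in single quotes is a string literal, not the column; the comparison is literal-vs-literal and never true

Fix: Reference the column as account without single quotes

Corrected query:
SELECT id, kind, account FROM transactions WHERE account = 'ACC-105'

Result:
id | kind     | account
---+----------+--------
2  | interest | ACC-105
5  | refund   | ACC-105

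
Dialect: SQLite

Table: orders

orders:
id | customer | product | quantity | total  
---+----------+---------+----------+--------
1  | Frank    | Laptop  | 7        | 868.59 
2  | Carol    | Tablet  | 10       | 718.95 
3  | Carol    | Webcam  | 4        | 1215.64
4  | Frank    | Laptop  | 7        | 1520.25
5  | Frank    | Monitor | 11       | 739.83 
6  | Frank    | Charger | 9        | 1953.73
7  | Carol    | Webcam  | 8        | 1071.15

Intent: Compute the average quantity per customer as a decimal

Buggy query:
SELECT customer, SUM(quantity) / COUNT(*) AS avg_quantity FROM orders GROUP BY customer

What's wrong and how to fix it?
Bug: SUM(quantity) and COUNT(*) are both integers; the division truncates the fractional part

Fix: Multiply by 1.0 (or CAST to REAL) to force floating-point division

Corrected query:
SELECT customer, SUM(quantity) * 1.0 / COUNT(*) AS avg_quantity FROM orders GROUP BY customer

Result:
customer | avg_quantity
---------+-------------
Carol    | 7.333333    
Frank    | 8.5         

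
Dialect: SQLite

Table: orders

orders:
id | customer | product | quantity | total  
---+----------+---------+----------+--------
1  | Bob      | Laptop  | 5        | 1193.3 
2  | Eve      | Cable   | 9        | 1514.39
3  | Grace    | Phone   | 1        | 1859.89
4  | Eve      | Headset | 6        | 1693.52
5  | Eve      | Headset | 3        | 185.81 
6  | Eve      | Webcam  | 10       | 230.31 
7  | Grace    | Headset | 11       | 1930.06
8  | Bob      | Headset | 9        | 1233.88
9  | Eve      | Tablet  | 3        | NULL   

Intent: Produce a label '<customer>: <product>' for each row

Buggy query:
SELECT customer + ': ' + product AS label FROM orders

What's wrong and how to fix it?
Bug: SQLite uses || for string concatenation; + coerces text to numbers (yielding 0)

Fix: Use the || operator for string concatenation

Corrected query:
SELECT customer || ': ' || product AS label FROM orders

Result:
label         
--------------
Bob: Laptop   
Eve: Cable    
Grace: Phone  
Eve: Headset  
Eve: Headset  
Eve: Webcam   
Grace: Headset
Bob: Headset  
Eve: Tablet   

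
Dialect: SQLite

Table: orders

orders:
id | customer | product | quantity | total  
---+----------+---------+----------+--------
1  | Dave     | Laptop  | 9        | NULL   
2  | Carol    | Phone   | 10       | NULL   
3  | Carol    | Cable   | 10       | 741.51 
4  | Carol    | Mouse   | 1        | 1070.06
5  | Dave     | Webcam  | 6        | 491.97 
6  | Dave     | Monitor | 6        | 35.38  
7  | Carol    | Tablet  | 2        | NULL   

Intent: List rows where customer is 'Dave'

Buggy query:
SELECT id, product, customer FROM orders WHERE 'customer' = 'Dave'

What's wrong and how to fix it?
Bug: Single quotes denote string literals in SQL; the column name is being compared as a constant string

Fix: Reference the column as customer without single quotes

Corrected query:
SELECT id, product, customer FROM orders WHERE customer = 'Dave'

Result:
id | product | customer
---+---------+---------
1  | Laptop  | Dave    
5  | Webcam  | Dave    
6  | Monitor | Dave    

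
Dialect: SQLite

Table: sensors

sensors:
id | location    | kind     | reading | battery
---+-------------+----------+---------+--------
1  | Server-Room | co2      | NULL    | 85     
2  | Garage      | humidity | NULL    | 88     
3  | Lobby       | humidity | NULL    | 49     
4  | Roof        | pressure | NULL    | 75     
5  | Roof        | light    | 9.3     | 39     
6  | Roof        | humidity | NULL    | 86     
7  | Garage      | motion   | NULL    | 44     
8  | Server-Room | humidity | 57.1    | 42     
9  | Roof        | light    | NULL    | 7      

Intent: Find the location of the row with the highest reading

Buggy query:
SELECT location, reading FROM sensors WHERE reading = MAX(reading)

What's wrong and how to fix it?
Bug: MAX(reading) is an aggregate and cannot be used directly in WHERE

Fix: Wrap MAX in a scalar subquery so WHERE compares against a single value

Corrected query:
SELECT location, reading FROM sensors WHERE reading = (SELECT MAX(reading) FROM sensors)

Result:
location    | reading
------------+--------
Server-Room | 57.1   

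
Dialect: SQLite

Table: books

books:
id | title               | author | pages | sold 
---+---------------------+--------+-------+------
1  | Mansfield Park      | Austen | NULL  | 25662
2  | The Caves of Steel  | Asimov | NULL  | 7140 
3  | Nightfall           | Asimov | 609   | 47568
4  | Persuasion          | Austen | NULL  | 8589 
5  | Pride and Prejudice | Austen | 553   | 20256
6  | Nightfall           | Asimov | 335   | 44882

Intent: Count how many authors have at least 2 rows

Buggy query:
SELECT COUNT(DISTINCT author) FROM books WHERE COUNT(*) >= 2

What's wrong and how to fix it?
Bug: COUNT(*) cannot appear in WHERE; the per-group count doesn't exist yet

Fix: Group first with HAVING COUNT(*) >= 2, then COUNT the resulting groups

Corrected query:
SELECT COUNT(*) FROM (SELECT author FROM books GROUP BY author HAVING COUNT(*) >= 2)

Result:
COUNT(*)
--------
2       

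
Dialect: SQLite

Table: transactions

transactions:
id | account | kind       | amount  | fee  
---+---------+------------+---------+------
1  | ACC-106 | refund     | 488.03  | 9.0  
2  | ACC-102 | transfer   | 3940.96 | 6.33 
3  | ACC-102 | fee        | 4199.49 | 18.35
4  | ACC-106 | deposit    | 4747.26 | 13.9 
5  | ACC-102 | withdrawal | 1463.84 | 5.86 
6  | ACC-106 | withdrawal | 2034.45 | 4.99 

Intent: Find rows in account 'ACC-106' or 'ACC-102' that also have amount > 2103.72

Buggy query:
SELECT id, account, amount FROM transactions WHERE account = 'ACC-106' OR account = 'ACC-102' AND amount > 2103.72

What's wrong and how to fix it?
Bug: Without parentheses, AND is evaluated before OR, so the amount filter only applies to the 'ACC-102' branch

Fix: Group the OR with parentheses (or use IN), then AND the threshold

Corrected query:
SELECT id, account, amount FROM transactions WHERE (account = 'ACC-106' OR account = 'ACC-102') AND amount > 2103.72

Result:
id | account | amount 
---+---------+--------
2  | ACC-102 | 3940.96
3  | ACC-102 | 4199.49
4  | ACC-106 | 4747.26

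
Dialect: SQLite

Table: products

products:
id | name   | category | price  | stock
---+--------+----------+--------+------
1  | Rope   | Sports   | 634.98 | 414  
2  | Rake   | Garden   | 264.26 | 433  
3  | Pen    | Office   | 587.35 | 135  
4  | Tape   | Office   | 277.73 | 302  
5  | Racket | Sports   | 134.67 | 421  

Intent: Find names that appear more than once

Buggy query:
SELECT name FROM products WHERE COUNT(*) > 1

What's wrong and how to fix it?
Bug: COUNT(*) is an aggregate and cannot be used in WHERE

Fix: GROUP BY name, then filter groups with HAVING COUNT(*) > 1

Corrected query:
SELECT name FROM products GROUP BY name HAVING COUNT(*) > 1

Result:
(no rows)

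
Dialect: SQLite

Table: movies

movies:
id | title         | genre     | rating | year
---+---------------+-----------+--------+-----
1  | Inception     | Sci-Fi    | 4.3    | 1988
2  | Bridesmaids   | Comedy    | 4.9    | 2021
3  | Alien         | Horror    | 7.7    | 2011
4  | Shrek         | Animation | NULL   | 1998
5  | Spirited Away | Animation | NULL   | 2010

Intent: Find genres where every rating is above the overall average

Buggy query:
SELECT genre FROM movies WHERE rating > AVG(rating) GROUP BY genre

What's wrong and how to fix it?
Bug: WHERE evaluates per row before aggregation, so AVG() is unavailable

Fix: Compute the overall average in a scalar subquery and compare each group's MIN against it in HAVING

Corrected query:
SELECT genre FROM movies GROUP BY genre HAVING MIN(rating) > (SELECT AVG(rating) FROM movies)

Result:
genre 
------
Horror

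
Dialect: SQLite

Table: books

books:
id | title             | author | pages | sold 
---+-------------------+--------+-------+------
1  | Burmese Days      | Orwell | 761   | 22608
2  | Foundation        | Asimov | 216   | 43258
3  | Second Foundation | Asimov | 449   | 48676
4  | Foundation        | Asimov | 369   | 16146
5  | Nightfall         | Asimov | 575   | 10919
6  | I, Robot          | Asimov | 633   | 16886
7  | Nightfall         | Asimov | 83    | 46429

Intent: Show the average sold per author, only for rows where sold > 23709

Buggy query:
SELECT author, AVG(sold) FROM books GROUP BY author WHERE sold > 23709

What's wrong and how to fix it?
Bug: Row-level WHERE must come before GROUP BY in the clause order

Fix: Move the WHERE clause before GROUP BY

Corrected query:
SELECT author, AVG(sold) FROM books WHERE sold > 23709 GROUP BY author

Result:
author | AVG(sold)
-------+----------
Asimov | 46121    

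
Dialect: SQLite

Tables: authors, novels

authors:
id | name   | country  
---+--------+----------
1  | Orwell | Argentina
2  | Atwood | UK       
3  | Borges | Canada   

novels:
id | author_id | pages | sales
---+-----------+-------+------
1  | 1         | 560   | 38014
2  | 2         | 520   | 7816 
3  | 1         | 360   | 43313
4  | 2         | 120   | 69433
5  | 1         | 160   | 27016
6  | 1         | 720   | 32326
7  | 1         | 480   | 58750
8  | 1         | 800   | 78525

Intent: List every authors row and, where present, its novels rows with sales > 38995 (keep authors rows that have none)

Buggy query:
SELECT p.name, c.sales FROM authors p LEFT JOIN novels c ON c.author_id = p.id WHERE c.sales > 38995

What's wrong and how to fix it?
Bug: A WHERE condition on the right-hand table after LEFT JOIN drops unmatched parents

Fix: Put 'c.sales > 38995' in the JOIN's ON clause instead of WHERE

Corrected query:
SELECT p.name, c.sales FROM authors p LEFT JOIN novels c ON c.author_id = p.id AND c.sales > 38995

Result:
name   | sales
-------+------
Orwell | 43313
Orwell | 58750
Orwell | 78525
Atwood | 69433
Borges | NULL 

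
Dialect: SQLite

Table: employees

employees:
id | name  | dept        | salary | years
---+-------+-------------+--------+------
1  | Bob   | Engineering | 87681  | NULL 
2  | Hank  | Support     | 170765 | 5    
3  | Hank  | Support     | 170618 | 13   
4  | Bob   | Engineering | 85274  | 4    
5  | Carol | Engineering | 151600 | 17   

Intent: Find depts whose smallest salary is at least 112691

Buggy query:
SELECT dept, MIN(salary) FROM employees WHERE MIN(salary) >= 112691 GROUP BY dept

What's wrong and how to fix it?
Bug: MIN() in WHERE is a misuse of aggregate

Fix: Replace WHERE with HAVING after the GROUP BY

Corrected query:
SELECT dept, MIN(salary) FROM employees GROUP BY dept HAVING MIN(salary) >= 112691

Result:
dept    | MIN(salary)
--------+------------
Support | 170618     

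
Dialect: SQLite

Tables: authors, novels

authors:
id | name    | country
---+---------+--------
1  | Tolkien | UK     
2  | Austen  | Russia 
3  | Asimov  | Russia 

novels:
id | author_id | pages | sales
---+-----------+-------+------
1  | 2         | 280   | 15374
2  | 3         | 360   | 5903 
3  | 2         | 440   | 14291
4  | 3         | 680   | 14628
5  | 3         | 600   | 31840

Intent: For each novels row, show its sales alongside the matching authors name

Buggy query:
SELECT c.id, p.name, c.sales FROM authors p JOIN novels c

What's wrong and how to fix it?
Bug: JOIN with no ON clause produces a cartesian product; every novels row pairs with every authors row

Fix: Add ON c.author_id = p.id to the JOIN

Corrected query:
SELECT c.id, p.name, c.sales FROM authors p JOIN novels c ON c.author_id = p.id

Result:
id | name   | sales
---+--------+------
1  | Austen | 15374
2  | Asimov | 5903 
3  | Austen | 14291
4  | Asimov | 14628
5  | Asimov | 31840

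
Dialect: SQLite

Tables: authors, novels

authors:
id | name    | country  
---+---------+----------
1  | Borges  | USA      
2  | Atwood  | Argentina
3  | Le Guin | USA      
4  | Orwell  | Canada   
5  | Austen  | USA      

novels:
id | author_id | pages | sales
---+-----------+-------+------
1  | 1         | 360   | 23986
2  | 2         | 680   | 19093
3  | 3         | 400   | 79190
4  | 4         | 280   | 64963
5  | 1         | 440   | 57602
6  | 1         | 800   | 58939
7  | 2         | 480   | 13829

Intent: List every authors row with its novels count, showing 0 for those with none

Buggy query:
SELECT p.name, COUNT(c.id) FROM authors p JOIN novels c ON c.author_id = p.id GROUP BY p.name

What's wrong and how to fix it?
Bug: INNER JOIN drops authors rows that have no matching novels rows

Fix: Use LEFT JOIN so parents without children still appear (COUNT(c.id) gives 0)

Corrected query:
SELECT p.name, COUNT(c.id) FROM authors p LEFT JOIN novels c ON c.author_id = p.id GROUP BY p.name

Result:
name    | COUNT(c.id)
--------+------------
Atwood  | 2          
Austen  | 0          
Borges  | 3          
Le Guin | 1          
Orwell  | 1          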